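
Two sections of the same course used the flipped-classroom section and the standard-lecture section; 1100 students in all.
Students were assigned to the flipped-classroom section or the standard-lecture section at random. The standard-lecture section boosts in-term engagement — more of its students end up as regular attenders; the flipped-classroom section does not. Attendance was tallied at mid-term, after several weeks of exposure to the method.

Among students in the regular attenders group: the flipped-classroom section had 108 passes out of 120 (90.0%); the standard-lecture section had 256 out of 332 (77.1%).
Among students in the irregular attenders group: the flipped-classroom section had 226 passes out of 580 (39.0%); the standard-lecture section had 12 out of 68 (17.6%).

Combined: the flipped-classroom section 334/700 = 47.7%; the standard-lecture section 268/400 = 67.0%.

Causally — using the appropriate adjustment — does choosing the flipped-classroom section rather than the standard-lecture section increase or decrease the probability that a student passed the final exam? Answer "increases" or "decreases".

decreases

Mid-term attendance is recorded after the teaching method and is itself shifted by it — it sits on the causal path from teaching method to outcome. Conditioning on a mediator would strip out part of the effect we want; the pooled comparison gives the total causal effect.
Pooled: the flipped-classroom section 47.7% vs the standard-lecture section 67.0%; the standard-lecture section is higher overall.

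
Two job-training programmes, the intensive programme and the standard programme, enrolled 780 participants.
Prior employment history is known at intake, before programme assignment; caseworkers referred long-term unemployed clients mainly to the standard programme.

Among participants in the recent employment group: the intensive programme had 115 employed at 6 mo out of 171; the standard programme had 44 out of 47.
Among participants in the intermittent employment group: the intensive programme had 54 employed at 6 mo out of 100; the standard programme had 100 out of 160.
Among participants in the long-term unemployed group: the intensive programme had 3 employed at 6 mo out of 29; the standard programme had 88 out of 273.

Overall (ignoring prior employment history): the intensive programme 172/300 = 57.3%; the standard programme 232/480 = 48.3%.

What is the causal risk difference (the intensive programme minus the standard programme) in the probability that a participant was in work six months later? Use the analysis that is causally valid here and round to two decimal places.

The prior employment history-specific comparison favours the standard programme throughout, but the pooled figures favour the intensive programme. The question is whether to condition on prior employment history.
The imbalance in prior employment history arose from how participants were allocated, not from anything the programme did; and prior employment history independently affects the outcome. The pooled gap is confounded — condition on prior employment history.
Adjusting over the population distribution of prior employment history: 0.279·(0.673−0.936) + 0.333·(0.540−0.625) + 0.387·(0.103−0.322) = -0.187.

-0.19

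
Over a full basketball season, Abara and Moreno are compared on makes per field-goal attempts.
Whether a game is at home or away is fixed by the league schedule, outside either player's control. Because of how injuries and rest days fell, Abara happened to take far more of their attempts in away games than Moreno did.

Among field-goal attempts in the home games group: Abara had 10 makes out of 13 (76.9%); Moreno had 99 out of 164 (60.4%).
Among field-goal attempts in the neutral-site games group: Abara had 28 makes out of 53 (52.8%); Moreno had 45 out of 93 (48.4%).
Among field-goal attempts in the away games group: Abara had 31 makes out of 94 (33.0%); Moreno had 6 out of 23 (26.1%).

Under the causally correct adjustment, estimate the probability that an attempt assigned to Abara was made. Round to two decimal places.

0.57

The stratified and pooled comparisons disagree (Abara wins within each game venue; Moreno wins overall), so the answer turns on the causal role of game venue.
Game venue differs across players for reasons unrelated to any effect of the player itself, and it separately predicts the outcome — a classic confounder. We must compare within game venue levels.
Standardising Abara to the population game venue mix: 0.402·10/13 + 0.332·28/53 + 0.266·31/94 = 0.572.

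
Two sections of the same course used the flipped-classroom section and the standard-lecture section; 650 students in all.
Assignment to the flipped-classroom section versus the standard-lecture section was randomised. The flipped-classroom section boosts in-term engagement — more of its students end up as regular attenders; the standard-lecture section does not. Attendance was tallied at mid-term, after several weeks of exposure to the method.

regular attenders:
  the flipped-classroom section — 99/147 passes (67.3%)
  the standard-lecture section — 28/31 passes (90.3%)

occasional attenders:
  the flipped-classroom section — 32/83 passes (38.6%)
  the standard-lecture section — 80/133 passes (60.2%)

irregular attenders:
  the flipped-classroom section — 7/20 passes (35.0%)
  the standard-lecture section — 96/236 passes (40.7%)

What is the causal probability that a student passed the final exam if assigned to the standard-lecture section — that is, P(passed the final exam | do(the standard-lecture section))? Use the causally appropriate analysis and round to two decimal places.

The mid-term attendance-specific comparison favours the standard-lecture section throughout, but the pooled figures favour the flipped-classroom section. The question is whether to condition on mid-term attendance.
Because the teaching method influences mid-term attendance, mid-term attendance is a post-treatment mediator, not a confounder. Stratifying on it would bias the estimate; the causal effect is the crude pooled difference.
So P(outcome | do(the standard-lecture section)) is just the pooled rate for the standard-lecture section: 204/400 = 0.510.

0.51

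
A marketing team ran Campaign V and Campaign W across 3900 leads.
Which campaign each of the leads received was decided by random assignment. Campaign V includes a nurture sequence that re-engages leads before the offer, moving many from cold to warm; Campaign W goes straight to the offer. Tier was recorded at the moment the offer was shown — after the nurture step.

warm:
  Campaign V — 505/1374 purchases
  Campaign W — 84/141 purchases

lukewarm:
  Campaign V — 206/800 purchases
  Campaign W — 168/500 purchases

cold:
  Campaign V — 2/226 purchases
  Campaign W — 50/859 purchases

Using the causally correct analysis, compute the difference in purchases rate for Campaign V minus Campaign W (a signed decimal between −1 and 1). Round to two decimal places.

The distribution of engagement tier is itself part of what the campaign does — it is an intermediate outcome. Holding it fixed would remove that part of the effect; the total effect is the pooled difference.
The causal difference is the pooled difference: 0.297 − 0.201 = +0.096.

+0.10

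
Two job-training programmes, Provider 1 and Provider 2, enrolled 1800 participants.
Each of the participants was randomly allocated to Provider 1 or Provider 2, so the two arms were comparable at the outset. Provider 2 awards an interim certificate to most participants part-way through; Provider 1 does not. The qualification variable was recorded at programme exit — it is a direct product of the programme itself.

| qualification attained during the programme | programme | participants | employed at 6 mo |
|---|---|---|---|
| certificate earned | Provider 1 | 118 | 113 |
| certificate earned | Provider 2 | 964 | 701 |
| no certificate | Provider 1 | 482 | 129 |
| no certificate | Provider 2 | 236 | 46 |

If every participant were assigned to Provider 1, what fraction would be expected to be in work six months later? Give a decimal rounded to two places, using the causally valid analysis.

Qualification attained during the programme here is a post-treatment variable shaped by the programme; conditioning on it would introduce bias rather than remove it. The overall comparison is the causal one.
So P(outcome | do(Provider 1)) is just the pooled rate for Provider 1: 242/600 = 0.403.

0.40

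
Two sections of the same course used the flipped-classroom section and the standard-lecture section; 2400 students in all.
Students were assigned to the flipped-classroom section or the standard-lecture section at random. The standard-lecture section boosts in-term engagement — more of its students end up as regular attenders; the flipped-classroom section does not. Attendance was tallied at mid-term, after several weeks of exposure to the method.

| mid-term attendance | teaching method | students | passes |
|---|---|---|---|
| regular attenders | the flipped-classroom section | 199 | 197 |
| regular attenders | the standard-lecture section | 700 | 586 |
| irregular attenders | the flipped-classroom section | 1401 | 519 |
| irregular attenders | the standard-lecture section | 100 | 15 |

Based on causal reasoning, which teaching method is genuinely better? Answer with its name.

the standard-lecture section

The stratified and pooled comparisons disagree (the flipped-classroom section wins within each mid-term attendance; the standard-lecture section wins overall), so the answer turns on the causal role of mid-term attendance.
Mid-term attendance here is a post-treatment variable shaped by the teaching method; conditioning on it would introduce bias rather than remove it. The overall comparison is the causal one.
Pooled: the flipped-classroom section 44.8% vs the standard-lecture section 75.1%; the standard-lecture section is higher overall.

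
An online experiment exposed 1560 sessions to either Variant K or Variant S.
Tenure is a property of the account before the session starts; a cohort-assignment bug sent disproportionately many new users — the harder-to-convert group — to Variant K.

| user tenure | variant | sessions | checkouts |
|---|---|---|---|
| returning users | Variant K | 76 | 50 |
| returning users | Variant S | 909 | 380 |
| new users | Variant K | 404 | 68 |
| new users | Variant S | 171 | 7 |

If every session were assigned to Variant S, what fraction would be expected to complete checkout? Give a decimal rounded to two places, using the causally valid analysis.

The user tenure-specific comparison favours Variant K throughout, but the pooled figures favour Variant S. The question is whether to condition on user tenure.
Here user tenure is a common cause — it drives both which variant a case falls under and the outcome. The crude comparison mixes populations; the stratum-specific rates are the causally relevant ones.
Standardising Variant S to the population user tenure mix: 0.631·380/909 + 0.369·7/171 = 0.279.

0.28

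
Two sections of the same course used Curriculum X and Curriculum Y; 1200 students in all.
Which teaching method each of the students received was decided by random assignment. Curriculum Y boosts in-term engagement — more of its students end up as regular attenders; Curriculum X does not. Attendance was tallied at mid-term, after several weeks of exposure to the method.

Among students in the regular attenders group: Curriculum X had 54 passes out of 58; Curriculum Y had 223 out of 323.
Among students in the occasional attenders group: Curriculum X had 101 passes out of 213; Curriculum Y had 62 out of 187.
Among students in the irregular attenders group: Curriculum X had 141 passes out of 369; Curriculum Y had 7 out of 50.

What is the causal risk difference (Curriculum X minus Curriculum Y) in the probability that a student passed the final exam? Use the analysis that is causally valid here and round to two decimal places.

-0.06

Mid-term attendance is downstream of the teaching method. One should not condition on a consequence of treatment, so the overall rates are the right comparison.
The causal difference is the pooled difference: 0.463 − 0.521 = -0.059.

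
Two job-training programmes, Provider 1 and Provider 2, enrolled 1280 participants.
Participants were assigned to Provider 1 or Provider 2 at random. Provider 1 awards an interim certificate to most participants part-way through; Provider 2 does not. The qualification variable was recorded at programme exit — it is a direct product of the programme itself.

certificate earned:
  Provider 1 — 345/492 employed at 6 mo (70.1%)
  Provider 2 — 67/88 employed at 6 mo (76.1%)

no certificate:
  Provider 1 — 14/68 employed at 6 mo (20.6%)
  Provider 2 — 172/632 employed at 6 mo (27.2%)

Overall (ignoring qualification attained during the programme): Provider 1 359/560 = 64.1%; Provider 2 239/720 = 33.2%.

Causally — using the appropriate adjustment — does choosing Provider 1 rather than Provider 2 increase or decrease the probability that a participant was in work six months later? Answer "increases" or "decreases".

increases

Provider 2 is higher inside every qualification attained during the programme stratum but Provider 1 is higher in aggregate. Whether to stratify depends on how qualification attained during the programme relates to the programme.
Qualification attained during the programme is recorded after the programme and is itself shifted by it — it sits on the causal path from programme to outcome. Conditioning on a mediator would strip out part of the effect we want; the pooled comparison gives the total causal effect.
Pooled: Provider 1 64.1% vs Provider 2 33.2%; Provider 1 is higher overall.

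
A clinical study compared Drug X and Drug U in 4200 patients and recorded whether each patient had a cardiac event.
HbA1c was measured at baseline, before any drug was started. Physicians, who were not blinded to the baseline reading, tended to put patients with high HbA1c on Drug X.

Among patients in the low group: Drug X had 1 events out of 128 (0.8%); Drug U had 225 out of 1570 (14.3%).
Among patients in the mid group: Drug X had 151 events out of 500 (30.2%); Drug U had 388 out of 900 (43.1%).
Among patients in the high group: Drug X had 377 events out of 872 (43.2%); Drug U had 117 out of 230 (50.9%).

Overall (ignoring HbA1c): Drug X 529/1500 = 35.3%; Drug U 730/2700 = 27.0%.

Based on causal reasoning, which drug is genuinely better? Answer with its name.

Within every HbA1c level Drug X has the lower rate, yet pooled Drug U does — Simpson's reversal.
Here HbA1c is a common cause — it drives both which drug a case falls under and the outcome. The crude comparison mixes populations; the stratum-specific rates are the causally relevant ones.
Within each level — low: 0.8% vs 14.3%; mid: 30.2% vs 43.1%; high: 43.2% vs 50.9% — Drug X is lower every time.

Drug X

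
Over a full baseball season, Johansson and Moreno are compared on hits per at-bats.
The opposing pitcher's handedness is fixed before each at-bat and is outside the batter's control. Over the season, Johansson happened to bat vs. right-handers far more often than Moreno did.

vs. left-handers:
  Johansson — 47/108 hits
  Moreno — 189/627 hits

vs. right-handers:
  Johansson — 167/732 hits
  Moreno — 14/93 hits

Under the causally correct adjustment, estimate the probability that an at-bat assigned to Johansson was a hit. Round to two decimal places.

0.33

The pitcher handedness-specific comparison favours Johansson throughout, but the pooled figures favour Moreno. The question is whether to condition on pitcher handedness.
Pitcher handedness satisfies the back-door criterion: it is not a descendant of the player, and it blocks the spurious path from player to outcome. Adjusting for it (i.e., using the within-pitcher handedness rates) gives the causal effect.
Standardising Johansson to the population pitcher handedness mix: 0.471·47/108 + 0.529·167/732 = 0.326.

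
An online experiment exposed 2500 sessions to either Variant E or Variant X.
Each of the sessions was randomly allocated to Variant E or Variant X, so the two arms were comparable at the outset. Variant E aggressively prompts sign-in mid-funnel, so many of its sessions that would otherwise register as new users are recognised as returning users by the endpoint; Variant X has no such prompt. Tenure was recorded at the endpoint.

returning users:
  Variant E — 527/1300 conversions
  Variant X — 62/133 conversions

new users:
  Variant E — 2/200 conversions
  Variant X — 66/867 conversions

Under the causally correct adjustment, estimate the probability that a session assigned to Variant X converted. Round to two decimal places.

Variant X is higher inside every user tenure stratum but Variant E is higher in aggregate. Whether to stratify depends on how user tenure relates to the variant.
User tenure here is a post-treatment variable shaped by the variant; conditioning on it would introduce bias rather than remove it. The overall comparison is the causal one.
So P(outcome | do(Variant X)) is just the pooled rate for Variant X: 128/1000 = 0.128.

0.13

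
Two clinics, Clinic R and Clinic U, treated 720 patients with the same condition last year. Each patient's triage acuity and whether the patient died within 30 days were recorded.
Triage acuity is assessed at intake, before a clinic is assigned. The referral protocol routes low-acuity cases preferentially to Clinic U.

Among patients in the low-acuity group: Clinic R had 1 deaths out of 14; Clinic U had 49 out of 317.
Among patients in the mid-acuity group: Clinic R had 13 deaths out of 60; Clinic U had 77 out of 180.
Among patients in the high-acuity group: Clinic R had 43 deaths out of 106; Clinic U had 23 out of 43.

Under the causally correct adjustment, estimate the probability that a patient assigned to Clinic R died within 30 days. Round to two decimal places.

The stratified and pooled comparisons disagree (Clinic R wins within each triage acuity; Clinic U wins overall), so the answer turns on the causal role of triage acuity.
Triage acuity satisfies the back-door criterion: it is not a descendant of the clinic, and it blocks the spurious path from clinic to outcome. Adjusting for it (i.e., using the within-triage acuity rates) gives the causal effect.
Standardising Clinic R to the population triage acuity mix: 0.460·1/14 + 0.333·13/60 + 0.207·43/106 = 0.189.

0.19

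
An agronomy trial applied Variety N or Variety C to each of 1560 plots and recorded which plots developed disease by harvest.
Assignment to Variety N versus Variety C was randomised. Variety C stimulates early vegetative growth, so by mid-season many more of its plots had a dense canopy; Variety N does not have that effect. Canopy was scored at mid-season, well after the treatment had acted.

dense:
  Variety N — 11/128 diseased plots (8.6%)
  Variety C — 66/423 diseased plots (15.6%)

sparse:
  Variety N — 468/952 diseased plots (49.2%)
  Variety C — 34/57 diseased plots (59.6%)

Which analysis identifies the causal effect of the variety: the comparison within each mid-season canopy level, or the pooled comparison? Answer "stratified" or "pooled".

pooled

Mid-season canopy is recorded after the variety and is itself shifted by it — it sits on the causal path from variety to outcome. Conditioning on a mediator would strip out part of the effect we want; the pooled comparison gives the total causal effect.
Pooled: Variety N 44.4% vs Variety C 20.8%; Variety C is lower overall.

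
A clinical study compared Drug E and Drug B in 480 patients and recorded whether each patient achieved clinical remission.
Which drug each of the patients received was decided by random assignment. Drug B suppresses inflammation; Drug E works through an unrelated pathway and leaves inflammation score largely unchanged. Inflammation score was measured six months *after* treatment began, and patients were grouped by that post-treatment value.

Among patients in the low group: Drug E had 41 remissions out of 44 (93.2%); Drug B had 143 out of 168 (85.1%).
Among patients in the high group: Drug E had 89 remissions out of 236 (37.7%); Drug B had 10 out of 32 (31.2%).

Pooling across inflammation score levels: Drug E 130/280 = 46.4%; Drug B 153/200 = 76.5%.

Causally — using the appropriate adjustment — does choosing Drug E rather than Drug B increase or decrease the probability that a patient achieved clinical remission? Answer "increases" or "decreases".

The stratified and pooled comparisons disagree (Drug E wins within each inflammation score; Drug B wins overall), so the answer turns on the causal role of inflammation score.
Stratifying would compare drugs among patients the drugs themselves sorted into inflammation score groups — a form of selection on an intermediate. The unconditioned pooled rates give the total causal effect.
Pooled: Drug E 46.4% vs Drug B 76.5%; Drug B is higher overall.

decreases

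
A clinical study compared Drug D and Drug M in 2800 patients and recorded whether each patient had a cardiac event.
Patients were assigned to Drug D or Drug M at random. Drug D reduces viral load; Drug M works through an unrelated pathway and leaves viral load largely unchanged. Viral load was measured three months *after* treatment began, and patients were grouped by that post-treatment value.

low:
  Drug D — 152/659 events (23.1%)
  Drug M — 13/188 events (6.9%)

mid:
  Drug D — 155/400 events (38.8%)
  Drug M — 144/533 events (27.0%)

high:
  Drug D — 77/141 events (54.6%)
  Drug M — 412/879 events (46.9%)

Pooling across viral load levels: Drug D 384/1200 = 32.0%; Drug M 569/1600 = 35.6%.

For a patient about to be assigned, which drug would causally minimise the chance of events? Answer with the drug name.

Viral load is downstream of the drug. One should not condition on a consequence of treatment, so the overall rates are the right comparison.
Pooled: Drug D 32.0% vs Drug M 35.6%; Drug D is lower overall.

Drug D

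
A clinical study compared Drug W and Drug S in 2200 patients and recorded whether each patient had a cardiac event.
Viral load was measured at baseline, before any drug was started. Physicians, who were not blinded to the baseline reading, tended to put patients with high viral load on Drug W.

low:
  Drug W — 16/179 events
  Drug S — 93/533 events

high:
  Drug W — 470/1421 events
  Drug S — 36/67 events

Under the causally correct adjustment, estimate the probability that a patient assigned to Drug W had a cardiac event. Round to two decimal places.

Within every viral load level Drug W has the lower rate, yet pooled Drug S does — Simpson's reversal.
Viral load is set before the drug has any effect — it is not caused by the drug — and it independently drives the outcome. That makes it a confounder, so the causal comparison is within viral load levels.
Standardising Drug W to the population viral load mix: 0.324·16/179 + 0.676·470/1421 = 0.253.

0.25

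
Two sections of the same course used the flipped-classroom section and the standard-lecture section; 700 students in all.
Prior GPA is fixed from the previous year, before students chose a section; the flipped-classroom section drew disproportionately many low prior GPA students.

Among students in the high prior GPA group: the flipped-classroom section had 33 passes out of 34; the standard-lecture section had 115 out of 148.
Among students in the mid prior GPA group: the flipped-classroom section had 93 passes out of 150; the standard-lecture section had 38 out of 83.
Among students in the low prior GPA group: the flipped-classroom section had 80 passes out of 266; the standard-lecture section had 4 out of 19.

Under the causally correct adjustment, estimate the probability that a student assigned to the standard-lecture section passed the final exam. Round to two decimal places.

The prior GPA band-specific comparison favours the flipped-classroom section throughout, but the pooled figures favour the standard-lecture section. The question is whether to condition on prior GPA band.
Prior GPA band is set before the teaching method has any effect — it is not caused by the teaching method — and it independently drives the outcome. That makes it a confounder, so the causal comparison is within prior GPA band levels.
Standardising the standard-lecture section to the population prior GPA band mix: 0.260·115/148 + 0.333·38/83 + 0.407·4/19 = 0.440.

0.44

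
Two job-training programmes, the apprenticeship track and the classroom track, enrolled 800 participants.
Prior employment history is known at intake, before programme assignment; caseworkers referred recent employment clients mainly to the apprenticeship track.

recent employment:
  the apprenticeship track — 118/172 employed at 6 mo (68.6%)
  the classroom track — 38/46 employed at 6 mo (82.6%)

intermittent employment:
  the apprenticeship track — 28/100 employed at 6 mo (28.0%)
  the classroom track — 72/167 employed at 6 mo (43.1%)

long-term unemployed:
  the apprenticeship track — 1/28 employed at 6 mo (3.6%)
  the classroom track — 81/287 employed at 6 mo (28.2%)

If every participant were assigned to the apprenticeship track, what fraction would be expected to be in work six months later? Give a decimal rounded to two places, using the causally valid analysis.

0.29

Prior employment history satisfies the back-door criterion: it is not a descendant of the programme, and it blocks the spurious path from programme to outcome. Adjusting for it (i.e., using the within-prior employment history rates) gives the causal effect.
Standardising the apprenticeship track to the population prior employment history mix: 0.273·118/172 + 0.334·28/100 + 0.394·1/28 = 0.294.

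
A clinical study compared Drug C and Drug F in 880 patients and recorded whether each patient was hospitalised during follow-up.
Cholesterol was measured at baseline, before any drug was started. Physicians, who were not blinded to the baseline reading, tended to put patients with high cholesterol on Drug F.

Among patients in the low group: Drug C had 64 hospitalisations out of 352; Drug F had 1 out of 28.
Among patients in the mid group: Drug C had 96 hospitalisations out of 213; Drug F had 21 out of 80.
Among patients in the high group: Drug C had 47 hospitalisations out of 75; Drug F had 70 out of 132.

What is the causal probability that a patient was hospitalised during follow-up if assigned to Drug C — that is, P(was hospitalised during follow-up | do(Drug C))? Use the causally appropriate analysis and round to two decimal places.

The imbalance in cholesterol arose from how patients were allocated, not from anything the drug did; and cholesterol independently affects the outcome. The pooled gap is confounded — condition on cholesterol.
Standardising Drug C to the population cholesterol mix: 0.432·64/352 + 0.333·96/213 + 0.235·47/75 = 0.376.

0.38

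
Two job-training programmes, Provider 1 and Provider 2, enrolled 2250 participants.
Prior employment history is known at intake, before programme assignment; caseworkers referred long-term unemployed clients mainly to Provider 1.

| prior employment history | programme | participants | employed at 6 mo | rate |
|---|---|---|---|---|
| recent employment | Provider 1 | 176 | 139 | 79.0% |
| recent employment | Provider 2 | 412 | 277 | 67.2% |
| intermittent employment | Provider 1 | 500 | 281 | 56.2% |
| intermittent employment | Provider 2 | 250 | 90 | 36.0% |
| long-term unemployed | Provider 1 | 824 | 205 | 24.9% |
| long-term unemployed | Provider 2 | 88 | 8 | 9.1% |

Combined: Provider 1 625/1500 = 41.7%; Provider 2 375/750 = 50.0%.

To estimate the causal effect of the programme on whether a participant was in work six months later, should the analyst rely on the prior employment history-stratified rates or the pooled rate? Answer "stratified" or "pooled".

The imbalance in prior employment history arose from how participants were allocated, not from anything the programme did; and prior employment history independently affects the outcome. The pooled gap is confounded — condition on prior employment history.
Within each level — recent employment: 79.0% vs 67.2%; intermittent employment: 56.2% vs 36.0%; long-term unemployed: 24.9% vs 9.1% — Provider 1 is higher every time.

stratified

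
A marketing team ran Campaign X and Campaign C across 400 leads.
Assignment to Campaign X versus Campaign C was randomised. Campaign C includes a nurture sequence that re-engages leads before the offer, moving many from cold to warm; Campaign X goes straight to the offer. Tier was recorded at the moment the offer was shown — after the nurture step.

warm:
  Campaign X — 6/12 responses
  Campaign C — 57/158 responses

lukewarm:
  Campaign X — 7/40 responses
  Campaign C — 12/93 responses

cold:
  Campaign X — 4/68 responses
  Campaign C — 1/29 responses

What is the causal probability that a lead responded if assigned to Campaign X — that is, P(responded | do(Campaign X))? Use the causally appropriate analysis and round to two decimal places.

0.14

Engagement tier lies on the pathway campaign → engagement tier → outcome, so adjusting for it blocks the indirect effect. For the total causal effect of campaign, use the unadjusted pooled rates.
So P(outcome | do(Campaign X)) is just the pooled rate for Campaign X: 17/120 = 0.142.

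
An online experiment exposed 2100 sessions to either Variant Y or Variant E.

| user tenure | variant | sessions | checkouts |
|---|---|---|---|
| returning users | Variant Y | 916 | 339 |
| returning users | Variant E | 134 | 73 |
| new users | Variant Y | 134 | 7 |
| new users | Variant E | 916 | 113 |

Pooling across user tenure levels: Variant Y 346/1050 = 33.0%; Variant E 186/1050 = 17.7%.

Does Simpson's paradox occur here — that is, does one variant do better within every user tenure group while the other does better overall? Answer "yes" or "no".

yes

Within each user tenure level (returning users 37.0% vs 54.5%; new users 5.2% vs 12.3%), Variant E has the higher rate every time. Pooled: 33.0% vs 17.7% — Variant Y has the higher rate overall. The two comparisons disagree.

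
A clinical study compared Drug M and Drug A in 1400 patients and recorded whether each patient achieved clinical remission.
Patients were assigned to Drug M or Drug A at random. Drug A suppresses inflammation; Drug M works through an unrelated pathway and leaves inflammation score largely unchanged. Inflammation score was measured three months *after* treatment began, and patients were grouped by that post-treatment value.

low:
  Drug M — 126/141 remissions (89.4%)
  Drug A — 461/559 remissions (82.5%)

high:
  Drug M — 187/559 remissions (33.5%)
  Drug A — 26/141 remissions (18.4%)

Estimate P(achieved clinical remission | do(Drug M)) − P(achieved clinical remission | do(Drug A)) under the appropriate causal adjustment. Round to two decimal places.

-0.25

Inflammation score is recorded after the drug and is itself shifted by it — it sits on the causal path from drug to outcome. Conditioning on a mediator would strip out part of the effect we want; the pooled comparison gives the total causal effect.
The causal difference is the pooled difference: 0.447 − 0.696 = -0.249.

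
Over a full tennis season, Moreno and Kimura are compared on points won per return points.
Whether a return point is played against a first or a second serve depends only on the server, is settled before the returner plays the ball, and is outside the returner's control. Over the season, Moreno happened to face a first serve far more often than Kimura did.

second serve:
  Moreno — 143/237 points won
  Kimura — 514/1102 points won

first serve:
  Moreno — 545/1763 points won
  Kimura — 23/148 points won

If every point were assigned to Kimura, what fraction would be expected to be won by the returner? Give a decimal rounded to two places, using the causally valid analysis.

Serve type differs across players for reasons unrelated to any effect of the player itself, and it separately predicts the outcome — a classic confounder. We must compare within serve type levels.
Standardising Kimura to the population serve type mix: 0.412·514/1102 + 0.588·23/148 = 0.284.

0.28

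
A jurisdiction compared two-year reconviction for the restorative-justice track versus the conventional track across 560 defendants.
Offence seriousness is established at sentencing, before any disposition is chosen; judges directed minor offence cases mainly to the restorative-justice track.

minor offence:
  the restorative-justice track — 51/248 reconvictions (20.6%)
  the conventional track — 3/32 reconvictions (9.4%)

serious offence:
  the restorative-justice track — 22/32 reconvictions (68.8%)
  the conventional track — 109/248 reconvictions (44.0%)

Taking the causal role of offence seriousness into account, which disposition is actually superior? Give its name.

the conventional track

The stratified and pooled comparisons disagree (the conventional track wins within each offence seriousness; the restorative-justice track wins overall), so the answer turns on the causal role of offence seriousness.
Nothing the disposition does changes offence seriousness; the imbalance is an allocation artefact. With offence seriousness also predicting the outcome, the pooled figure is confounded, and the within-stratum comparison is the causal one.
Within each level — minor offence: 20.6% vs 9.4%; serious offence: 68.8% vs 44.0% — the conventional track is lower every time.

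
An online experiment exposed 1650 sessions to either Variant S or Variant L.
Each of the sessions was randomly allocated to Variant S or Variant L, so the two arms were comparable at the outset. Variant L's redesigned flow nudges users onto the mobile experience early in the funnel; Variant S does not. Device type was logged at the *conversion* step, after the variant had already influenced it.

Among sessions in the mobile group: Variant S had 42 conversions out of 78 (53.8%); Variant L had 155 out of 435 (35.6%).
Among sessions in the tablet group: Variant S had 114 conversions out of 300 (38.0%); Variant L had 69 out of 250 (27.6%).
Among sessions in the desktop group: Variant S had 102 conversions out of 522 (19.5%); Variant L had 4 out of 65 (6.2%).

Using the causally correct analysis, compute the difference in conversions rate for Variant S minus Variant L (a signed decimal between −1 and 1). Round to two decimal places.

Device type here is a post-treatment variable shaped by the variant; conditioning on it would introduce bias rather than remove it. The overall comparison is the causal one.
The causal difference is the pooled difference: 0.287 − 0.304 = -0.017.

-0.02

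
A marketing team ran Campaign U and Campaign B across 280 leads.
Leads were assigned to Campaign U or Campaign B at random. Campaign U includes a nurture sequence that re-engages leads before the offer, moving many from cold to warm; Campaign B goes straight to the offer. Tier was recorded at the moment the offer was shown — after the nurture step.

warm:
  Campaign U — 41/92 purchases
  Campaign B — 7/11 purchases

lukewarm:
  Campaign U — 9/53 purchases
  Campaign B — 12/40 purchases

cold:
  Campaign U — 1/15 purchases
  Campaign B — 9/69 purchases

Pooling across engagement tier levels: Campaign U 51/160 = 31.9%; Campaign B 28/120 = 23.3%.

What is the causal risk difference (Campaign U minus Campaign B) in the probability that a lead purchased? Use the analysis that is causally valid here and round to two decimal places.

Engagement tier is recorded after the campaign and is itself shifted by it — it sits on the causal path from campaign to outcome. Conditioning on a mediator would strip out part of the effect we want; the pooled comparison gives the total causal effect.
The causal difference is the pooled difference: 0.319 − 0.233 = +0.085.

+0.09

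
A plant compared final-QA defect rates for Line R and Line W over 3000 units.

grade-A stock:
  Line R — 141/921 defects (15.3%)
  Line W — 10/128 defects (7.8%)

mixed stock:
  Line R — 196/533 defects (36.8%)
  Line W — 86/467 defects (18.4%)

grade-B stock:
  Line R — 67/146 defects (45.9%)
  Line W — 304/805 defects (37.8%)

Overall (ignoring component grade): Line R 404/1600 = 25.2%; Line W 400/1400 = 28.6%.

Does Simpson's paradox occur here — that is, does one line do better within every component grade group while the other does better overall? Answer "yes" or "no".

Within each component grade level (grade-A stock 15.3% vs 7.8%; mixed stock 36.8% vs 18.4%; grade-B stock 45.9% vs 37.8%), Line W has the lower rate every time. Pooled: 25.2% vs 28.6% — Line R has the lower rate overall. The two comparisons disagree.

yes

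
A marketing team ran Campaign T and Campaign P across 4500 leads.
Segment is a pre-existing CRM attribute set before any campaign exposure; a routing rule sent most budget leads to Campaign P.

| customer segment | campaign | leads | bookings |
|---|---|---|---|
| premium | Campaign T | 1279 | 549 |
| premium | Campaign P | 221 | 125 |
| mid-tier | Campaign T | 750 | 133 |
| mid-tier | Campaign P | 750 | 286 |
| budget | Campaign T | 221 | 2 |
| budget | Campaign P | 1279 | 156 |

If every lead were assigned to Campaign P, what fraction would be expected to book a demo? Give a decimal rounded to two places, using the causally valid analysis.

0.36

Customer segment differs across campaigns for reasons unrelated to any effect of the campaign itself, and it separately predicts the outcome — a classic confounder. We must compare within customer segment levels.
Standardising Campaign P to the population customer segment mix: 0.333·125/221 + 0.333·286/750 + 0.333·156/1279 = 0.356.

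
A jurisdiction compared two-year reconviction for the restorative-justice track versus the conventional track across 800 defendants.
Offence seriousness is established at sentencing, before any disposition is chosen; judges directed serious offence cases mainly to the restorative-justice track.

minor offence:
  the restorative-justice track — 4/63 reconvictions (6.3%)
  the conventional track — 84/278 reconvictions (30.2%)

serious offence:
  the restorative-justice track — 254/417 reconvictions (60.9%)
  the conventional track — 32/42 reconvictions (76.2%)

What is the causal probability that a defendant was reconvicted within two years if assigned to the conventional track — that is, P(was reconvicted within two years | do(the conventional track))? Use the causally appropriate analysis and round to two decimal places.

Offence seriousness differs across dispositions for reasons unrelated to any effect of the disposition itself, and it separately predicts the outcome — a classic confounder. We must compare within offence seriousness levels.
Standardising the conventional track to the population offence seriousness mix: 0.426·84/278 + 0.574·32/42 = 0.566.

0.57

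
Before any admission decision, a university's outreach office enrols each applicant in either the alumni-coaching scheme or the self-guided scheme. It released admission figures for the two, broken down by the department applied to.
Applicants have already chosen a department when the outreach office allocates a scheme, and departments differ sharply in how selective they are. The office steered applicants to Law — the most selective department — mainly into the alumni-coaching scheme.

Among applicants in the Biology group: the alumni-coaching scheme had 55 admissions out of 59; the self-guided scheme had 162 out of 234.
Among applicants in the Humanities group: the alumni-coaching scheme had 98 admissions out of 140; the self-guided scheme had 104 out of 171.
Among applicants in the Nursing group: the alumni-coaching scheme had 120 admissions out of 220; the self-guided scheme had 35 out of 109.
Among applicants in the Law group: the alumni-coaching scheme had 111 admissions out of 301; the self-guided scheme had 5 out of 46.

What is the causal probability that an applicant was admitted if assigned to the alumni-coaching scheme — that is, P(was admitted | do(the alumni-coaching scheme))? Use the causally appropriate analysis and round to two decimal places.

Since department is a pre-existing factor (not a product of the outreach scheme) and it affects the outcome on its own, it is a confounder. The stratified rates, not the pooled rate, identify the causal effect.
Standardising the alumni-coaching scheme to the population department mix: 0.229·55/59 + 0.243·98/140 + 0.257·120/220 + 0.271·111/301 = 0.624.

0.62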